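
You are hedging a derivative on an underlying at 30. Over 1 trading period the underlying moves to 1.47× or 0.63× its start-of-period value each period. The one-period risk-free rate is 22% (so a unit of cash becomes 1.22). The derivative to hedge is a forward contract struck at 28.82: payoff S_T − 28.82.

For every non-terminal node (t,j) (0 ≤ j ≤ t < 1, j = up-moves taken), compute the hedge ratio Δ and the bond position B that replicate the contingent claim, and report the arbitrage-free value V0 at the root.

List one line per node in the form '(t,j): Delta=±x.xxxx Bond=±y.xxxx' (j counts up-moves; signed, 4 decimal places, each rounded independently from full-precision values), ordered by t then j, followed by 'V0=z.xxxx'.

Since d<R<u, set p* = (R−d)/(u−d) = 0.7024; price each node as the discounted p*-expectation of its children.
Terminal values V(1,·): V(1,0)=-9.9200, V(1,1)=15.2800
  t=0,j=0: stock 30.0000 → up 44.1000 (V=15.2800), down 18.9000 (V=-9.9200). Price 6.3770; hedge Δ=1.0000, bond B=-23.6230.
Check: Δ(0,0)·S0 + B(0,0) = 6.3770 = V0.

(0,0): Delta=1.0000 Bond=-23.6230
V0=6.3770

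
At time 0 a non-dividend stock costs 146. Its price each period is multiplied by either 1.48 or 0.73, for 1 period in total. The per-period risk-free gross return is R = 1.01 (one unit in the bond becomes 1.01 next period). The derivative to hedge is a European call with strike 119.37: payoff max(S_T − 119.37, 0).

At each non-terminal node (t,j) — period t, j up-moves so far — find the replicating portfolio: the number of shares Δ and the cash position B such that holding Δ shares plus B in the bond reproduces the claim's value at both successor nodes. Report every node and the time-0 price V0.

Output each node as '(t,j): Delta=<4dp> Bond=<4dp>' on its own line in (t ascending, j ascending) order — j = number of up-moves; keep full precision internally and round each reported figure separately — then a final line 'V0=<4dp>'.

(0,0): Delta=0.8832 Bond=-93.1991
V0=35.7476

Risk-neutral probability p* = (R−d)/(u−d) = (1.01−0.73)/(1.48−0.73) = 0.3733.
Terminal payoffs: V(1,0)=0.0000, V(1,1)=96.7100
Node (0,0) S=146.0000: V=(p*·96.7100+(1−p*)·0.0000)/1.01=35.7476; Δ=(96.7100−0.0000)/(216.0800−106.5800)=0.8832; B=V−Δ·S=-93.1991
Check: Δ(0,0)·S0 + B(0,0) = 35.7476 = V0.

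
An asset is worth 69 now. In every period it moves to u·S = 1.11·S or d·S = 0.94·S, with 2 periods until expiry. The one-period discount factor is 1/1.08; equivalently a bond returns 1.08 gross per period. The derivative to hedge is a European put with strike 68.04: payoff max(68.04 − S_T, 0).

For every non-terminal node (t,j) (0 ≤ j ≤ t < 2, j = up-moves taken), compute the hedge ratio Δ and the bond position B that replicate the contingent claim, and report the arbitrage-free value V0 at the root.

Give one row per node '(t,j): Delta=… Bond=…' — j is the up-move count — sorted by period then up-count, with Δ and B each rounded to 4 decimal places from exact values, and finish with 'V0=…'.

Since d<R<u, set p* = (R−d)/(u−d) = 0.8235; price each node as the discounted p*-expectation of its children.
Payoff layer (t=2): V(2,0)=7.0716, V(2,1)=0.0000, V(2,2)=0.0000
  t=1,j=0: stock 64.8600 → up 71.9946 (V=0.0000), down 60.9684 (V=7.0716). Price 1.1555; hedge Δ=-0.6413, bond B=42.7531.
  t=1,j=1: stock 76.5900 → up 85.0149 (V=0.0000), down 71.9946 (V=0.0000). Price 0.0000; hedge Δ=0.0000, bond B=0.0000.
  t=0,j=0: stock 69.0000 → up 76.5900 (V=0.0000), down 64.8600 (V=1.1555). Price 0.1888; hedge Δ=-0.0985, bond B=6.9858.
The time-0 hedge costs 0.1888, which is the no-arbitrage price.

(0,0): Delta=-0.0985 Bond=6.9858
(1,0): Delta=-0.6413 Bond=42.7531
(1,1): Delta=0.0000 Bond=0.0000
V0=0.1888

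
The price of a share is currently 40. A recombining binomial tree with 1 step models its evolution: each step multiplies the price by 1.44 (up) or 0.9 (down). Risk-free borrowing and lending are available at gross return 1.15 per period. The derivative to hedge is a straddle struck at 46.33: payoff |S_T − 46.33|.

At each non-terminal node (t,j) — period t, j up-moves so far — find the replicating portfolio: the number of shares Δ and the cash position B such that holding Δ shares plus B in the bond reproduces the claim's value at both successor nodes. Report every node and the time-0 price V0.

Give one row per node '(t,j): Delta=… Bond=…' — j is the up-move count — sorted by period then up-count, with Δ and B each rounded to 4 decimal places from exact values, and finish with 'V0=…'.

(0,0): Delta=0.0435 Bond=7.6203
V0=9.3610

Since d<R<u, set p* = (R−d)/(u−d) = 0.4630; price each node as the discounted p*-expectation of its children.
Payoff layer (t=1): V(1,0)=10.3300, V(1,1)=11.2700
  t=0,j=0: stock 40.0000 → up 57.6000 (V=11.2700), down 36.0000 (V=10.3300). Price 9.3610; hedge Δ=0.0435, bond B=7.6203.
The time-0 hedge costs 9.3610, which is the no-arbitrage price.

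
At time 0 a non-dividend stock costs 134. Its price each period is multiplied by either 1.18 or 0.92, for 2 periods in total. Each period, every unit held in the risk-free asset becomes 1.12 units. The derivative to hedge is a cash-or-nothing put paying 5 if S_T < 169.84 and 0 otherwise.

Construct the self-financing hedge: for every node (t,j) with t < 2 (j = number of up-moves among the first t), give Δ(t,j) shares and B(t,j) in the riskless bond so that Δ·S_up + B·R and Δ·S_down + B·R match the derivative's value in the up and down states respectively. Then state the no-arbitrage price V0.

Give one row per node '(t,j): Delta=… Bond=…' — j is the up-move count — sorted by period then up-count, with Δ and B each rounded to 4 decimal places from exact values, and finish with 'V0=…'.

(0,0): Delta=-0.0986 Bond=14.8354
(1,0): Delta=0.0000 Bond=4.4643
(1,1): Delta=-0.1216 Bond=20.2610
V0=1.6274

No-arbitrage ⇒ martingale measure with p* = (R−d)/(u−d) = 0.7692.
Terminal values V(2,·): V(2,0)=5.0000, V(2,1)=5.0000, V(2,2)=0.0000
(1,0): S=123.2800. Δ = (V_up−V_dn)/(S_up−S_dn) = (5.0000−5.0000)/(145.4704−113.4176) = 0.0000. V = [p*·5.0000 + (1−p*)·5.0000]/1.12 = 4.4643. B = V − Δ·S = 4.4643.
(1,1): S=158.1200. Δ = (V_up−V_dn)/(S_up−S_dn) = (0.0000−5.0000)/(186.5816−145.4704) = -0.1216. V = [p*·0.0000 + (1−p*)·5.0000]/1.12 = 1.0302. B = V − Δ·S = 20.2610.
(0,0): S=134.0000. Δ = (V_up−V_dn)/(S_up−S_dn) = (1.0302−4.4643)/(158.1200−123.2800) = -0.0986. V = [p*·1.0302 + (1−p*)·4.4643]/1.12 = 1.6274. B = V − Δ·S = 14.8354.
Self-financing check: at every node Δ·S+B equals the discounted successor values.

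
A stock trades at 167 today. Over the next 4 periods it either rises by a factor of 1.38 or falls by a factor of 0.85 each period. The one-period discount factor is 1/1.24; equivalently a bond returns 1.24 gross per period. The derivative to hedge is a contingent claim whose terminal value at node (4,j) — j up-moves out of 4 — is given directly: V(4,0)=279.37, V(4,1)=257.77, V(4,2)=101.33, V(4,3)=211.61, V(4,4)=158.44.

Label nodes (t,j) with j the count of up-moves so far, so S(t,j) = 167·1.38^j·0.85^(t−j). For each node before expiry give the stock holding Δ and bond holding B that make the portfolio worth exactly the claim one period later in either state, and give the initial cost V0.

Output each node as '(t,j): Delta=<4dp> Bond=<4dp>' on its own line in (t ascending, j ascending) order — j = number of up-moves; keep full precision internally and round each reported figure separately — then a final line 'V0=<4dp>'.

(0,0): Delta=0.0097 Bond=71.9133
(1,0): Delta=-0.0226 Bond=93.7542
(1,1): Delta=0.0169 Bond=87.5278
(2,0): Delta=-1.5237 Bond=297.3768
(2,1): Delta=0.3094 Bond=51.2373
(2,2): Delta=-0.0478 Bond=129.1028
(3,0): Delta=-0.3974 Bond=253.2351
(3,1): Delta=-1.7727 Bond=410.2132
(3,2): Delta=0.7697 Bond=-60.9146
(3,3): Delta=-0.2286 Bond=239.4215
V0=73.5363

Risk-neutral probability p* = (R−d)/(u−d) = (1.24−0.85)/(1.38−0.85) = 0.7358.
At expiry t=4: V(4,0)=279.3700, V(4,1)=257.7700, V(4,2)=101.3300, V(4,3)=211.6100, V(4,4)=158.4400
  t=3,j=0: stock 102.5589 → up 141.5312 (V=257.7700), down 87.1750 (V=279.3700). Price 212.4804; hedge Δ=-0.3974, bond B=253.2351.
  t=3,j=1: stock 166.5073 → up 229.7801 (V=101.3300), down 141.5312 (V=257.7700). Price 115.0434; hedge Δ=-1.7727, bond B=410.2132.
  t=3,j=2: stock 270.3296 → up 373.0548 (V=211.6100), down 229.7801 (V=101.3300). Price 147.1608; hedge Δ=0.7697, bond B=-60.9146.
  t=3,j=3: stock 438.8880 → up 605.6655 (V=158.4400), down 373.0548 (V=211.6100). Price 139.1007; hedge Δ=-0.2286, bond B=239.4215.
  t=2,j=0: stock 120.6575 → up 166.5073 (V=115.0434), down 102.5589 (V=212.4804). Price 113.5334; hedge Δ=-1.5237, bond B=297.3768.
  t=2,j=1: stock 195.8910 → up 270.3296 (V=147.1608), down 166.5073 (V=115.0434). Price 111.8363; hedge Δ=0.3094, bond B=51.2373.
  t=2,j=2: stock 318.0348 → up 438.8880 (V=139.1007), down 270.3296 (V=147.1608). Price 113.8950; hedge Δ=-0.0478, bond B=129.1028.
  t=1,j=0: stock 141.9500 → up 195.8910 (V=111.8363), down 120.6575 (V=113.5334). Price 90.5521; hedge Δ=-0.0226, bond B=93.7542.
  t=1,j=1: stock 230.4600 → up 318.0348 (V=113.8950), down 195.8910 (V=111.8363). Price 91.4123; hedge Δ=0.0169, bond B=87.5278.
  t=0,j=0: stock 167.0000 → up 230.4600 (V=91.4123), down 141.9500 (V=90.5521). Price 73.5363; hedge Δ=0.0097, bond B=71.9133.
Check: Δ(0,0)·S0 + B(0,0) = 73.5363 = V0.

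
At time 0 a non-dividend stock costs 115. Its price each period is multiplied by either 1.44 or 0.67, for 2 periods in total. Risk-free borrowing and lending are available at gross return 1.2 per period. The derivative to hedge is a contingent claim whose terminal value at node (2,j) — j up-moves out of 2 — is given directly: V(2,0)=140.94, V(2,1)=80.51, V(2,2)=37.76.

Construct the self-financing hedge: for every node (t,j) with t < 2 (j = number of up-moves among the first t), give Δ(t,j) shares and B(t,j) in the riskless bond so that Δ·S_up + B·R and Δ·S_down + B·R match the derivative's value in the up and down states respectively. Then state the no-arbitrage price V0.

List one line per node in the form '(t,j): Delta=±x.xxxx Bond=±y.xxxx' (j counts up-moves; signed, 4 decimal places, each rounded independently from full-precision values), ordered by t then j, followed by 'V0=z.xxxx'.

(0,0): Delta=-0.4542 Bond=98.1516
(1,0): Delta=-1.0186 Bond=161.2683
(1,1): Delta=-0.3353 Bond=98.0900
V0=45.9215

The replicating-portfolio and risk-neutral prices coincide; use p* = (1.2−0.67)/(1.44−0.67) = 0.6883 for the latter.
Terminal payoffs: V(2,0)=140.9400, V(2,1)=80.5100, V(2,2)=37.7600
  t=1,j=0: stock 77.0500 → up 110.9520 (V=80.5100), down 51.6235 (V=140.9400). Price 82.7878; hedge Δ=-1.0186, bond B=161.2683.
  t=1,j=1: stock 165.6000 → up 238.4640 (V=37.7600), down 110.9520 (V=80.5100). Price 42.5706; hedge Δ=-0.3353, bond B=98.0900.
  t=0,j=0: stock 115.0000 → up 165.6000 (V=42.5706), down 77.0500 (V=82.7878). Price 45.9215; hedge Δ=-0.4542, bond B=98.1516.
Each (Δ,B) replicates both successor values, so the strategy is self-financing and V0 is arbitrage-free.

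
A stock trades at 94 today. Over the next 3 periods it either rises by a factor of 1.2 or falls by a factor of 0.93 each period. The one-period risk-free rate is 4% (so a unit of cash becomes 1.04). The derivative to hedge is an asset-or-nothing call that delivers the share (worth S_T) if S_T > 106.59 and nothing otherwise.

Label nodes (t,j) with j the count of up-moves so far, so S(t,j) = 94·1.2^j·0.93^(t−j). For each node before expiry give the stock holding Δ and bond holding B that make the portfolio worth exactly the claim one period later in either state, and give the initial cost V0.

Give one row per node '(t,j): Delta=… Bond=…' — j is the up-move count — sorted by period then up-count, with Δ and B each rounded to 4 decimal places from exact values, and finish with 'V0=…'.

Risk-neutral probability p* = (R−d)/(u−d) = (1.04−0.93)/(1.2−0.93) = 0.4074.
Terminal payoffs: V(3,0)=0.0000, V(3,1)=0.0000, V(3,2)=125.8848, V(3,3)=162.4320
(2,0): S=81.3006. Δ = (V_up−V_dn)/(S_up−S_dn) = (0.0000−0.0000)/(97.5607−75.6096) = 0.0000. V = [p*·0.0000 + (1−p*)·0.0000]/1.04 = 0.0000. B = V − Δ·S = 0.0000.
(2,1): S=104.9040. Δ = (V_up−V_dn)/(S_up−S_dn) = (125.8848−0.0000)/(125.8848−97.5607) = 4.4444. V = [p*·125.8848 + (1−p*)·0.0000]/1.04 = 49.3138. B = V − Δ·S = -416.9262.
(2,2): S=135.3600. Δ = (V_up−V_dn)/(S_up−S_dn) = (162.4320−125.8848)/(162.4320−125.8848) = 1.0000. V = [p*·162.4320 + (1−p*)·125.8848]/1.04 = 135.3600. B = V − Δ·S = 0.0000.
(1,0): S=87.4200. Δ = (V_up−V_dn)/(S_up−S_dn) = (49.3138−0.0000)/(104.9040−81.3006) = 2.0893. V = [p*·49.3138 + (1−p*)·0.0000]/1.04 = 19.3181. B = V − Δ·S = -163.3258.
(1,1): S=112.8000. Δ = (V_up−V_dn)/(S_up−S_dn) = (135.3600−49.3138)/(135.3600−104.9040) = 2.8253. V = [p*·135.3600 + (1−p*)·49.3138]/1.04 = 81.1247. B = V − Δ·S = -237.5648.
(0,0): S=94.0000. Δ = (V_up−V_dn)/(S_up−S_dn) = (81.1247−19.3181)/(112.8000−87.4200) = 2.4352. V = [p*·81.1247 + (1−p*)·19.3181]/1.04 = 42.7871. B = V − Δ·S = -186.1262.
Self-financing check: at every node Δ·S+B equals the discounted successor values.

(0,0): Delta=2.4352 Bond=-186.1262
(1,0): Delta=2.0893 Bond=-163.3258
(1,1): Delta=2.8253 Bond=-237.5648
(2,0): Delta=0.0000 Bond=0.0000
(2,1): Delta=4.4444 Bond=-416.9262
(2,2): Delta=1.0000 Bond=0.0000
V0=42.7871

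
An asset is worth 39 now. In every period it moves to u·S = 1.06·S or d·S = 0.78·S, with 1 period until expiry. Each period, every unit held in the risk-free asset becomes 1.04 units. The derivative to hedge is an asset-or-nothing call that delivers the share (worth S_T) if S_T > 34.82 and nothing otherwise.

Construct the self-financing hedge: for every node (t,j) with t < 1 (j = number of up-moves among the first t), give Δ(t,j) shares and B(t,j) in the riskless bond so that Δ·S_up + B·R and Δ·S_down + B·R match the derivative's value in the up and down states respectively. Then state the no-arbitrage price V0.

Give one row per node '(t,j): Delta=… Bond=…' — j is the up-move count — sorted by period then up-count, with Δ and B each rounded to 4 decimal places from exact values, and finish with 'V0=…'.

(0,0): Delta=3.7857 Bond=-110.7321
V0=36.9107

Risk-neutral probability p* = (R−d)/(u−d) = (1.04−0.78)/(1.06−0.78) = 0.9286.
Payoff layer (t=1): V(1,0)=0.0000, V(1,1)=41.3400
Node (0,0) S=39.0000: V=(p*·41.3400+(1−p*)·0.0000)/1.04=36.9107; Δ=(41.3400−0.0000)/(41.3400−30.4200)=3.7857; B=V−Δ·S=-110.7321
Root portfolio cost Δ·39+B reproduces V0=36.9107.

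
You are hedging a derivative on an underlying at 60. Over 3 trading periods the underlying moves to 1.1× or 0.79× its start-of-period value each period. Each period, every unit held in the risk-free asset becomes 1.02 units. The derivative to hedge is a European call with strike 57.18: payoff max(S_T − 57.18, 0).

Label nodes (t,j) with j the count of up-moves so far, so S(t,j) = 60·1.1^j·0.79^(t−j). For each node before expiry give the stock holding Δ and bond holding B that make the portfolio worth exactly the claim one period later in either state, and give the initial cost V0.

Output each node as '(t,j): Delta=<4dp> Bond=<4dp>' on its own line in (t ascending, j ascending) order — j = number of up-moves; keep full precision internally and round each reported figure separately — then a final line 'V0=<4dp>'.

(0,0): Delta=0.6436 Bond=-29.8203
(1,0): Delta=0.0086 Bond=-0.3162
(1,1): Delta=0.8023 Bond=-40.8865
(2,0): Delta=0.0000 Bond=0.0000
(2,1): Delta=0.0108 Bond=-0.4347
(2,2): Delta=1.0000 Bond=-56.0588
V0=8.7984

Under the risk-neutral measure, an up-move has probability p* = (R−d)/(u−d) = 0.7419 and values discount at R = 1.02.
At expiry t=3: V(3,0)=0.0000, V(3,1)=0.0000, V(3,2)=0.1740, V(3,3)=22.6800
  t=2,j=0: stock 37.4460 → up 41.1906 (V=0.0000), down 29.5823 (V=0.0000). Price 0.0000; hedge Δ=0.0000, bond B=0.0000.
  t=2,j=1: stock 52.1400 → up 57.3540 (V=0.1740), down 41.1906 (V=0.0000). Price 0.1266; hedge Δ=0.0108, bond B=-0.4347.
  t=2,j=2: stock 72.6000 → up 79.8600 (V=22.6800), down 57.3540 (V=0.1740). Price 16.5412; hedge Δ=1.0000, bond B=-56.0588.
  t=1,j=0: stock 47.4000 → up 52.1400 (V=0.1266), down 37.4460 (V=0.0000). Price 0.0921; hedge Δ=0.0086, bond B=-0.3162.
  t=1,j=1: stock 66.0000 → up 72.6000 (V=16.5412), down 52.1400 (V=0.1266). Price 12.0639; hedge Δ=0.8023, bond B=-40.8865.
  t=0,j=0: stock 60.0000 → up 66.0000 (V=12.0639), down 47.4000 (V=0.0921). Price 8.7984; hedge Δ=0.6436, bond B=-29.8203.
Self-financing check: at every node Δ·S+B equals the discounted successor values.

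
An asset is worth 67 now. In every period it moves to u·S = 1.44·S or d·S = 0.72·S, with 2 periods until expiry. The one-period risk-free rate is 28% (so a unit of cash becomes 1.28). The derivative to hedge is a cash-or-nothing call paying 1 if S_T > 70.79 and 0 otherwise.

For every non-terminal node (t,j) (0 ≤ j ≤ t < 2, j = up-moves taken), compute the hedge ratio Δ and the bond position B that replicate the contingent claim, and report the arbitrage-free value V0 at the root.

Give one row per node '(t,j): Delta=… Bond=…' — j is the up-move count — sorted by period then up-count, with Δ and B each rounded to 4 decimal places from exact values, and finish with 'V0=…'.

(0,0): Delta=0.0126 Bond=-0.4747
(1,0): Delta=0.0000 Bond=0.0000
(1,1): Delta=0.0144 Bond=-0.7812
V0=0.3692

No-arbitrage ⇒ martingale measure with p* = (R−d)/(u−d) = 0.7778.
Terminal values V(2,·): V(2,0)=0.0000, V(2,1)=0.0000, V(2,2)=1.0000
Node (1,0) S=48.2400: V=(p*·0.0000+(1−p*)·0.0000)/1.28=0.0000; Δ=(0.0000−0.0000)/(69.4656−34.7328)=0.0000; B=V−Δ·S=0.0000
Node (1,1) S=96.4800: V=(p*·1.0000+(1−p*)·0.0000)/1.28=0.6076; Δ=(1.0000−0.0000)/(138.9312−69.4656)=0.0144; B=V−Δ·S=-0.7812
Node (0,0) S=67.0000: V=(p*·0.6076+(1−p*)·0.0000)/1.28=0.3692; Δ=(0.6076−0.0000)/(96.4800−48.2400)=0.0126; B=V−Δ·S=-0.4747
Each (Δ,B) replicates both successor values, so the strategy is self-financing and V0 is arbitrage-free.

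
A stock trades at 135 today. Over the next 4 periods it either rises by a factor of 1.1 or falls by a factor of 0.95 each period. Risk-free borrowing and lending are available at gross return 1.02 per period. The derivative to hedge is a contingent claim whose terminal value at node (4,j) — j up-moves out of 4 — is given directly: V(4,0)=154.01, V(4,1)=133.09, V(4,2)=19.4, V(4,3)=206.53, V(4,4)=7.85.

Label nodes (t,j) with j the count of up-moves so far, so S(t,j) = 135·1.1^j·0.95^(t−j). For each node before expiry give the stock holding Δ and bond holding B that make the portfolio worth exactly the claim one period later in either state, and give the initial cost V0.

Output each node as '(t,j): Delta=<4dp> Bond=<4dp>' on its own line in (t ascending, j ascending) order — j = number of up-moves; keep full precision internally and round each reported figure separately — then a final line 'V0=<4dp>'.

No-arbitrage ⇒ martingale measure with p* = (R−d)/(u−d) = 0.4667.
Terminal payoffs: V(4,0)=154.0100, V(4,1)=133.0900, V(4,2)=19.4000, V(4,3)=206.5300, V(4,4)=7.8500
(3,0): S=115.7456. Δ = (V_up−V_dn)/(S_up−S_dn) = (133.0900−154.0100)/(127.3202−109.9583) = -1.2049. V = [p*·133.0900 + (1−p*)·154.0100]/1.02 = 141.4190. B = V − Δ·S = 280.8856.
(3,1): S=134.0213. Δ = (V_up−V_dn)/(S_up−S_dn) = (19.4000−133.0900)/(147.4234−127.3202) = -5.6553. V = [p*·19.4000 + (1−p*)·133.0900]/1.02 = 78.4654. B = V − Δ·S = 836.3987.
(3,2): S=155.1825. Δ = (V_up−V_dn)/(S_up−S_dn) = (206.5300−19.4000)/(170.7008−147.4234) = 8.0391. V = [p*·206.5300 + (1−p*)·19.4000]/1.02 = 104.6346. B = V − Δ·S = -1142.8987.
(3,3): S=179.6850. Δ = (V_up−V_dn)/(S_up−S_dn) = (7.8500−206.5300)/(197.6535−170.7008) = -7.3714. V = [p*·7.8500 + (1−p*)·206.5300]/1.02 = 111.5810. B = V − Δ·S = 1436.1144.
(2,0): S=121.8375. Δ = (V_up−V_dn)/(S_up−S_dn) = (78.4654−141.4190)/(134.0213−115.7456) = -3.4447. V = [p*·78.4654 + (1−p*)·141.4190]/1.02 = 109.8437. B = V − Δ·S = 529.5344.
(2,1): S=141.0750. Δ = (V_up−V_dn)/(S_up−S_dn) = (104.6346−78.4654)/(155.1825−134.0212) = 1.2367. V = [p*·104.6346 + (1−p*)·78.4654]/1.02 = 88.8997. B = V − Δ·S = -85.5622.
(2,2): S=163.3500. Δ = (V_up−V_dn)/(S_up−S_dn) = (111.5810−104.6346)/(179.6850−155.1825) = 0.2835. V = [p*·111.5810 + (1−p*)·104.6346]/1.02 = 105.7611. B = V − Δ·S = 59.4517.
(1,0): S=128.2500. Δ = (V_up−V_dn)/(S_up−S_dn) = (88.8997−109.8437)/(141.0750−121.8375) = -1.0887. V = [p*·88.8997 + (1−p*)·109.8437]/1.02 = 98.1077. B = V − Δ·S = 237.7346.
(1,1): S=148.5000. Δ = (V_up−V_dn)/(S_up−S_dn) = (105.7611−88.8997)/(163.3500−141.0750) = 0.7570. V = [p*·105.7611 + (1−p*)·88.8997]/1.02 = 94.8709. B = V − Δ·S = -17.5383.
(0,0): S=135.0000. Δ = (V_up−V_dn)/(S_up−S_dn) = (94.8709−98.1077)/(148.5000−128.2500) = -0.1598. V = [p*·94.8709 + (1−p*)·98.1077]/1.02 = 94.7031. B = V − Δ·S = 116.2816.
Self-financing check: at every node Δ·S+B equals the discounted successor values.

(0,0): Delta=-0.1598 Bond=116.2816
(1,0): Delta=-1.0887 Bond=237.7346
(1,1): Delta=0.7570 Bond=-17.5383
(2,0): Delta=-3.4447 Bond=529.5344
(2,1): Delta=1.2367 Bond=-85.5622
(2,2): Delta=0.2835 Bond=59.4517
(3,0): Delta=-1.2049 Bond=280.8856
(3,1): Delta=-5.6553 Bond=836.3987
(3,2): Delta=8.0391 Bond=-1142.8987
(3,3): Delta=-7.3714 Bond=1436.1144
V0=94.7031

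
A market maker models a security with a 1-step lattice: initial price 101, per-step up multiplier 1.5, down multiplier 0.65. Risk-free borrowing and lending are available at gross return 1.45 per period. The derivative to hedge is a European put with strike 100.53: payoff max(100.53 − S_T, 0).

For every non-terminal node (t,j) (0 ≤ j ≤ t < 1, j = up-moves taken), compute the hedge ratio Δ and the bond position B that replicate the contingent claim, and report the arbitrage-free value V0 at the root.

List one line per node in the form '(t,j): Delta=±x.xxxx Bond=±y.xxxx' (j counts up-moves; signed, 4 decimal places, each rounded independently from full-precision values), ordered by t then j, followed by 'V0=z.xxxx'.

(0,0): Delta=-0.4063 Bond=42.4503
V0=1.4150

Under the risk-neutral measure, an up-move has probability p* = (R−d)/(u−d) = 0.9412 and values discount at R = 1.45.
Payoff layer (t=1): V(1,0)=34.8800, V(1,1)=0.0000
  t=0,j=0: stock 101.0000 → up 151.5000 (V=0.0000), down 65.6500 (V=34.8800). Price 1.4150; hedge Δ=-0.4063, bond B=42.4503.
Self-financing check: at every node Δ·S+B equals the discounted successor values.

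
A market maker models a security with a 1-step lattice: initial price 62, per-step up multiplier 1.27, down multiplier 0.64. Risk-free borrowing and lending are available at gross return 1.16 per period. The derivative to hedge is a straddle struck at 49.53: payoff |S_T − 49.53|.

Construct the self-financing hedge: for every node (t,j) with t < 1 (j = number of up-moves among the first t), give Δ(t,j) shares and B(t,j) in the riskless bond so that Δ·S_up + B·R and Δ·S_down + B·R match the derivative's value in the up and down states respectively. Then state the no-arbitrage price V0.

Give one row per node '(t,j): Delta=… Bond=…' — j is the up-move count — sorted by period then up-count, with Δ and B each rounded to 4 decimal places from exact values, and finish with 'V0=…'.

The replicating-portfolio and risk-neutral prices coincide; use p* = (1.16−0.64)/(1.27−0.64) = 0.8254 for the latter.
Payoff layer (t=1): V(1,0)=9.8500, V(1,1)=29.2100
(0,0): S=62.0000. Δ = (V_up−V_dn)/(S_up−S_dn) = (29.2100−9.8500)/(78.7400−39.6800) = 0.4956. V = [p*·29.2100 + (1−p*)·9.8500]/1.16 = 22.2670. B = V − Δ·S = -8.4632.
Each (Δ,B) replicates both successor values, so the strategy is self-financing and V0 is arbitrage-free.

(0,0): Delta=0.4956 Bond=-8.4632
V0=22.2670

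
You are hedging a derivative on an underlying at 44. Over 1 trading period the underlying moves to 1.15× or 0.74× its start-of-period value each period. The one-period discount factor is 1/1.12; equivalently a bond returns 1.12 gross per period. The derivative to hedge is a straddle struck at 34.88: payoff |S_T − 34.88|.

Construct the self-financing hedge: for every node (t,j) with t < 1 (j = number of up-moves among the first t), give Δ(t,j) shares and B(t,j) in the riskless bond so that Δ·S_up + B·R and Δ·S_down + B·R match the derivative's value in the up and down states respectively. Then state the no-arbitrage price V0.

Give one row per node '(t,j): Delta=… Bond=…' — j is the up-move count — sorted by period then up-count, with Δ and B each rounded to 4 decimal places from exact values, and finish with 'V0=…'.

(0,0): Delta=0.7428 Bond=-19.5226
V0=13.1603

Under the risk-neutral measure, an up-move has probability p* = (R−d)/(u−d) = 0.9268 and values discount at R = 1.12.
Payoff layer (t=1): V(1,0)=2.3200, V(1,1)=15.7200
Node (0,0) S=44.0000: V=(p*·15.7200+(1−p*)·2.3200)/1.12=13.1603; Δ=(15.7200−2.3200)/(50.6000−32.5600)=0.7428; B=V−Δ·S=-19.5226
Each (Δ,B) replicates both successor values, so the strategy is self-financing and V0 is arbitrage-free.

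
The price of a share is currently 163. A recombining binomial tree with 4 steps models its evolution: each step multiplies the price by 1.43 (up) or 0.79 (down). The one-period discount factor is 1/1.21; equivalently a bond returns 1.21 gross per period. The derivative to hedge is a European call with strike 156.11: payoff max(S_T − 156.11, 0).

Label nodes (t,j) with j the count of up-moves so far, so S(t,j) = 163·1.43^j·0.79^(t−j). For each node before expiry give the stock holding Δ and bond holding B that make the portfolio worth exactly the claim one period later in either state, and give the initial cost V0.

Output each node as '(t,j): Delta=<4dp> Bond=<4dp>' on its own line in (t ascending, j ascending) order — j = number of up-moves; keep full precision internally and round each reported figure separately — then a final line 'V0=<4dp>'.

(0,0): Delta=0.9368 Bond=-59.8808
(1,0): Delta=0.7956 Bond=-54.2701
(1,1): Delta=0.9777 Bond=-81.9817
(2,0): Delta=0.4325 Bond=-28.7231
(2,1): Delta=0.9007 Bond=-85.0183
(2,2): Delta=1.0000 Bond=-106.6252
(3,0): Delta=0.0000 Bond=0.0000
(3,1): Delta=0.5576 Bond=-52.9600
(3,2): Delta=1.0000 Bond=-129.0165
(3,3): Delta=1.0000 Bond=-129.0165
V0=92.8256

The replicating-portfolio and risk-neutral prices coincide; use p* = (1.21−0.79)/(1.43−0.79) = 0.6562 for the latter.
Terminal values V(4,·): V(4,0)=0.0000, V(4,1)=0.0000, V(4,2)=51.9142, V(4,3)=220.4401, V(4,4)=525.4934
(3,0): S=80.3654. Δ = (V_up−V_dn)/(S_up−S_dn) = (0.0000−0.0000)/(114.9225−63.4886) = 0.0000. V = [p*·0.0000 + (1−p*)·0.0000]/1.21 = 0.0000. B = V − Δ·S = 0.0000.
(3,1): S=145.4715. Δ = (V_up−V_dn)/(S_up−S_dn) = (51.9142−0.0000)/(208.0242−114.9225) = 0.5576. V = [p*·51.9142 + (1−p*)·0.0000]/1.21 = 28.1559. B = V − Δ·S = -52.9600.
(3,2): S=263.3218. Δ = (V_up−V_dn)/(S_up−S_dn) = (220.4401−51.9142)/(376.5501−208.0242) = 1.0000. V = [p*·220.4401 + (1−p*)·51.9142]/1.21 = 134.3052. B = V − Δ·S = -129.0165.
(3,3): S=476.6457. Δ = (V_up−V_dn)/(S_up−S_dn) = (525.4934−220.4401)/(681.6034−376.5501) = 1.0000. V = [p*·525.4934 + (1−p*)·220.4401]/1.21 = 347.6292. B = V − Δ·S = -129.0165.
(2,0): S=101.7283. Δ = (V_up−V_dn)/(S_up−S_dn) = (28.1559−0.0000)/(145.4715−80.3654) = 0.4325. V = [p*·28.1559 + (1−p*)·0.0000]/1.21 = 15.2705. B = V − Δ·S = -28.7231.
(2,1): S=184.1411. Δ = (V_up−V_dn)/(S_up−S_dn) = (134.3052−28.1559)/(263.3218−145.4715) = 0.9007. V = [p*·134.3052 + (1−p*)·28.1559]/1.21 = 80.8400. B = V − Δ·S = -85.0183.
(2,2): S=333.3187. Δ = (V_up−V_dn)/(S_up−S_dn) = (347.6292−134.3052)/(476.6457−263.3218) = 1.0000. V = [p*·347.6292 + (1−p*)·134.3052]/1.21 = 226.6935. B = V − Δ·S = -106.6252.
(1,0): S=128.7700. Δ = (V_up−V_dn)/(S_up−S_dn) = (80.8400−15.2705)/(184.1411−101.7283) = 0.7956. V = [p*·80.8400 + (1−p*)·15.2705]/1.21 = 48.1822. B = V − Δ·S = -54.2701.
(1,1): S=233.0900. Δ = (V_up−V_dn)/(S_up−S_dn) = (226.6935−80.8400)/(333.3187−184.1411) = 0.9777. V = [p*·226.6935 + (1−p*)·80.8400]/1.21 = 145.9143. B = V − Δ·S = -81.9817.
(0,0): S=163.0000. Δ = (V_up−V_dn)/(S_up−S_dn) = (145.9143−48.1822)/(233.0900−128.7700) = 0.9368. V = [p*·145.9143 + (1−p*)·48.1822]/1.21 = 92.8256. B = V − Δ·S = -59.8808.
Root portfolio cost Δ·163+B reproduces V0=92.8256.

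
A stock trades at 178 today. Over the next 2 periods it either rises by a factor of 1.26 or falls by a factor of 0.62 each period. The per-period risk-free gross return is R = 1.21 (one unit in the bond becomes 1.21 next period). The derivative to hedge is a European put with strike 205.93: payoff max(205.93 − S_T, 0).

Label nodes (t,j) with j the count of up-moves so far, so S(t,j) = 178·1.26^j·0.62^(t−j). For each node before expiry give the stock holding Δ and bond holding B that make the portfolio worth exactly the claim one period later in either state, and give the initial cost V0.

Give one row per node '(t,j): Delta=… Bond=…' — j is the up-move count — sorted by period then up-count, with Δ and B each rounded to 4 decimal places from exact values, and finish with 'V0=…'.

Since d<R<u, set p* = (R−d)/(u−d) = 0.9219; price each node as the discounted p*-expectation of its children.
Terminal values V(2,·): V(2,0)=137.5068, V(2,1)=66.8764, V(2,2)=0.0000
  t=1,j=0: stock 110.3600 → up 139.0536 (V=66.8764), down 68.4232 (V=137.5068). Price 59.8301; hedge Δ=-1.0000, bond B=170.1901.
  t=1,j=1: stock 224.2800 → up 282.5928 (V=0.0000), down 139.0536 (V=66.8764). Price 4.3179; hedge Δ=-0.4659, bond B=108.8123.
  t=0,j=0: stock 178.0000 → up 224.2800 (V=4.3179), down 110.3600 (V=59.8301). Price 7.1528; hedge Δ=-0.4873, bond B=93.8905.
Root portfolio cost Δ·178+B reproduces V0=7.1528.

(0,0): Delta=-0.4873 Bond=93.8905
(1,0): Delta=-1.0000 Bond=170.1901
(1,1): Delta=-0.4659 Bond=108.8123
V0=7.1528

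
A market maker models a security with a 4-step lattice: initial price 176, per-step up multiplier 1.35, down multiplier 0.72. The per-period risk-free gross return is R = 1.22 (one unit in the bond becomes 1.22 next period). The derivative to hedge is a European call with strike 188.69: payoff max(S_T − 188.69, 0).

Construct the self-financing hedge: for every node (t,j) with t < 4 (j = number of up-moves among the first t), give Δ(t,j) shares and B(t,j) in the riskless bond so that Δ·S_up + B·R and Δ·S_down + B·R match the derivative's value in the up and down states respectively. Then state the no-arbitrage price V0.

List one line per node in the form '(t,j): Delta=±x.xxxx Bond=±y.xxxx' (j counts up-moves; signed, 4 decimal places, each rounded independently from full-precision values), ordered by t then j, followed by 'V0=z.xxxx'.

(0,0): Delta=0.9157 Bond=-67.3394
(1,0): Delta=0.6525 Bond=-48.7966
(1,1): Delta=0.9522 Bond=-90.8270
(2,0): Delta=0.0000 Bond=0.0000
(2,1): Delta=0.7430 Bond=-75.0101
(2,2): Delta=0.9812 Bond=-120.1167
(3,0): Delta=0.0000 Bond=0.0000
(3,1): Delta=0.0000 Bond=0.0000
(3,2): Delta=0.8460 Bond=-115.3056
(3,3): Delta=1.0000 Bond=-154.6639
V0=93.8281

No-arbitrage ⇒ martingale measure with p* = (R−d)/(u−d) = 0.7937.
Terminal payoffs: V(4,0)=0.0000, V(4,1)=0.0000, V(4,2)=0.0000, V(4,3)=123.0887, V(4,4)=395.8951
  t=3,j=0: stock 65.6916 → up 88.6837 (V=0.0000), down 47.2980 (V=0.0000). Price 0.0000; hedge Δ=0.0000, bond B=0.0000.
  t=3,j=1: stock 123.1718 → up 166.2820 (V=0.0000), down 88.6837 (V=0.0000). Price 0.0000; hedge Δ=0.0000, bond B=0.0000.
  t=3,j=2: stock 230.9472 → up 311.7787 (V=123.0887), down 166.2820 (V=0.0000). Price 80.0733; hedge Δ=0.8460, bond B=-115.3056.
  t=3,j=3: stock 433.0260 → up 584.5851 (V=395.8951), down 311.7787 (V=123.0887). Price 278.3621; hedge Δ=1.0000, bond B=-154.6639.
  t=2,j=0: stock 91.2384 → up 123.1718 (V=0.0000), down 65.6916 (V=0.0000). Price 0.0000; hedge Δ=0.0000, bond B=0.0000.
  t=2,j=1: stock 171.0720 → up 230.9472 (V=80.0733), down 123.1718 (V=0.0000). Price 52.0904; hedge Δ=0.7430, bond B=-75.0101.
  t=2,j=2: stock 320.7600 → up 433.0260 (V=278.3621), down 230.9472 (V=80.0733). Price 194.6273; hedge Δ=0.9812, bond B=-120.1167.
  t=1,j=0: stock 126.7200 → up 171.0720 (V=52.0904), down 91.2384 (V=0.0000). Price 33.8865; hedge Δ=0.6525, bond B=-48.7966.
  t=1,j=1: stock 237.6000 → up 320.7600 (V=194.6273), down 171.0720 (V=52.0904). Price 135.4221; hedge Δ=0.9522, bond B=-90.8270.
  t=0,j=0: stock 176.0000 → up 237.6000 (V=135.4221), down 126.7200 (V=33.8865). Price 93.8281; hedge Δ=0.9157, bond B=-67.3394.
Each (Δ,B) replicates both successor values, so the strategy is self-financing and V0 is arbitrage-free.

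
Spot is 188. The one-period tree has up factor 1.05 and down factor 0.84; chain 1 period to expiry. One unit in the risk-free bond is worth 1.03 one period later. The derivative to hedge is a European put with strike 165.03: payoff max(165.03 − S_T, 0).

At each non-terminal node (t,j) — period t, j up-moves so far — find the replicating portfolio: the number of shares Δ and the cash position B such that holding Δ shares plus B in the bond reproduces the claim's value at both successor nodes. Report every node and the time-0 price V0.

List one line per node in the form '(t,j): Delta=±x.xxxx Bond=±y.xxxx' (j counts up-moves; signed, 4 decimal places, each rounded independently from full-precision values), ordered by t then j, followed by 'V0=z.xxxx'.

(0,0): Delta=-0.1801 Bond=34.5146
V0=0.6574

Under the risk-neutral measure, an up-move has probability p* = (R−d)/(u−d) = 0.9048 and values discount at R = 1.03.
At expiry t=1: V(1,0)=7.1100, V(1,1)=0.0000
(0,0): S=188.0000. Δ = (V_up−V_dn)/(S_up−S_dn) = (0.0000−7.1100)/(197.4000−157.9200) = -0.1801. V = [p*·0.0000 + (1−p*)·7.1100]/1.03 = 0.6574. B = V − Δ·S = 34.5146.
Each (Δ,B) replicates both successor values, so the strategy is self-financing and V0 is arbitrage-free.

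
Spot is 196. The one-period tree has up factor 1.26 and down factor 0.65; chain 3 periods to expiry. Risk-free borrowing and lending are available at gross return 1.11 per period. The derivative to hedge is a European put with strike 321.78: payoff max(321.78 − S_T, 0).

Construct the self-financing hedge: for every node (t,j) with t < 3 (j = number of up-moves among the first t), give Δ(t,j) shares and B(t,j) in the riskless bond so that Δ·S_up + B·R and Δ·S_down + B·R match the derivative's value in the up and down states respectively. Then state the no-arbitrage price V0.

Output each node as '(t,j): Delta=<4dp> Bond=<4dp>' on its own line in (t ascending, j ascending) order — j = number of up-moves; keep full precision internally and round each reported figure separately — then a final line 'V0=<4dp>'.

The replicating-portfolio and risk-neutral prices coincide; use p* = (1.11−0.65)/(1.26−0.65) = 0.7541 for the latter.
Terminal values V(3,·): V(3,0)=267.9535, V(3,1)=217.4394, V(3,2)=119.5198, V(3,3)=0.0000
  t=2,j=0: stock 82.8100 → up 104.3406 (V=217.4394), down 53.8265 (V=267.9535). Price 207.0819; hedge Δ=-1.0000, bond B=289.8919.
  t=2,j=1: stock 160.5240 → up 202.2602 (V=119.5198), down 104.3406 (V=217.4394). Price 129.3679; hedge Δ=-1.0000, bond B=289.8919.
  t=2,j=2: stock 311.1696 → up 392.0737 (V=0.0000), down 202.2602 (V=119.5198). Price 26.4776; hedge Δ=-0.6297, bond B=222.4116.
  t=1,j=0: stock 127.4000 → up 160.5240 (V=129.3679), down 82.8100 (V=207.0819). Price 133.7639; hedge Δ=-1.0000, bond B=261.1639.
  t=1,j=1: stock 246.9600 → up 311.1696 (V=26.4776), down 160.5240 (V=129.3679). Price 46.6473; hedge Δ=-0.6830, bond B=215.3199.
  t=0,j=0: stock 196.0000 → up 246.9600 (V=46.6473), down 127.4000 (V=133.7639). Price 61.3238; hedge Δ=-0.7286, bond B=204.1379.
Root portfolio cost Δ·196+B reproduces V0=61.3238.

(0,0): Delta=-0.7286 Bond=204.1379
(1,0): Delta=-1.0000 Bond=261.1639
(1,1): Delta=-0.6830 Bond=215.3199
(2,0): Delta=-1.0000 Bond=289.8919
(2,1): Delta=-1.0000 Bond=289.8919
(2,2): Delta=-0.6297 Bond=222.4116
V0=61.3238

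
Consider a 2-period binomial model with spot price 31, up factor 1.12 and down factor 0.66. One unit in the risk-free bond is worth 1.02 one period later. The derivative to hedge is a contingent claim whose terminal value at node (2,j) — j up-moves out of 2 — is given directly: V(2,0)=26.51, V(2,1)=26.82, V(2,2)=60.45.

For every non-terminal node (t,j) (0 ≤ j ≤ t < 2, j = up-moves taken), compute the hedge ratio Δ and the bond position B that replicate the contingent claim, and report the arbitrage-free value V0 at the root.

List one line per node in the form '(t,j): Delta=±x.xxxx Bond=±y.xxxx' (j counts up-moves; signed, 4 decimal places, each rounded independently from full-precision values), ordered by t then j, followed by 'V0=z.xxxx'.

No-arbitrage ⇒ martingale measure with p* = (R−d)/(u−d) = 0.7826.
Payoff layer (t=2): V(2,0)=26.5100, V(2,1)=26.8200, V(2,2)=60.4500
Node (1,0) S=20.4600: V=(p*·26.8200+(1−p*)·26.5100)/1.02=26.2280; Δ=(26.8200−26.5100)/(22.9152−13.5036)=0.0329; B=V−Δ·S=25.5541
Node (1,1) S=34.7200: V=(p*·60.4500+(1−p*)·26.8200)/1.02=52.0972; Δ=(60.4500−26.8200)/(38.8864−22.9152)=2.1057; B=V−Δ·S=-21.0115
Node (0,0) S=31.0000: V=(p*·52.0972+(1−p*)·26.2280)/1.02=45.5622; Δ=(52.0972−26.2280)/(34.7200−20.4600)=1.8141; B=V−Δ·S=-10.6750
Each (Δ,B) replicates both successor values, so the strategy is self-financing and V0 is arbitrage-free.

(0,0): Delta=1.8141 Bond=-10.6750
(1,0): Delta=0.0329 Bond=25.5541
(1,1): Delta=2.1057 Bond=-21.0115
V0=45.5622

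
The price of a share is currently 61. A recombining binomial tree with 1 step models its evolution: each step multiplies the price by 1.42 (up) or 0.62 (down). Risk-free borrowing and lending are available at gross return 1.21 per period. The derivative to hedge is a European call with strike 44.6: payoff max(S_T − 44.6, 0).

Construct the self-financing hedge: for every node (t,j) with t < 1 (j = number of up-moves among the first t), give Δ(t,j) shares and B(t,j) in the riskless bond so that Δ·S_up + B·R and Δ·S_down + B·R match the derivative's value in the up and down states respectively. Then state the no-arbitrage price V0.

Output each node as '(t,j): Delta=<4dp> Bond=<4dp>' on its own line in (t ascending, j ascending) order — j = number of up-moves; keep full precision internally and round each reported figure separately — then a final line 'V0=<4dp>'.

(0,0): Delta=0.8611 Bond=-26.9136
V0=25.6114

Under the risk-neutral measure, an up-move has probability p* = (R−d)/(u−d) = 0.7375 and values discount at R = 1.21.
Terminal values V(1,·): V(1,0)=0.0000, V(1,1)=42.0200
  t=0,j=0: stock 61.0000 → up 86.6200 (V=42.0200), down 37.8200 (V=0.0000). Price 25.6114; hedge Δ=0.8611, bond B=-26.9136.
Each (Δ,B) replicates both successor values, so the strategy is self-financing and V0 is arbitrage-free.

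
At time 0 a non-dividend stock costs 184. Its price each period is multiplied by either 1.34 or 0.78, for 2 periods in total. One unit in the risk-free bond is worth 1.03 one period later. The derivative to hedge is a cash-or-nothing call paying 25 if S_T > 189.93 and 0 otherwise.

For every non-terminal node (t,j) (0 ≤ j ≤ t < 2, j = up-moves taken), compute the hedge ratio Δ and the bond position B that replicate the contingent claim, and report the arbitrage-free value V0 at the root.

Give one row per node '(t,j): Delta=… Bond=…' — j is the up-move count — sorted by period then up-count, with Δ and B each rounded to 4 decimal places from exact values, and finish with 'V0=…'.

Since d<R<u, set p* = (R−d)/(u−d) = 0.4464; price each node as the discounted p*-expectation of its children.
Terminal values V(2,·): V(2,0)=0.0000, V(2,1)=25.0000, V(2,2)=25.0000
(1,0): S=143.5200. Δ = (V_up−V_dn)/(S_up−S_dn) = (25.0000−0.0000)/(192.3168−111.9456) = 0.3111. V = [p*·25.0000 + (1−p*)·0.0000]/1.03 = 10.8356. B = V − Δ·S = -33.8072.
(1,1): S=246.5600. Δ = (V_up−V_dn)/(S_up−S_dn) = (25.0000−25.0000)/(330.3904−192.3168) = 0.0000. V = [p*·25.0000 + (1−p*)·25.0000]/1.03 = 24.2718. B = V − Δ·S = 24.2718.
(0,0): S=184.0000. Δ = (V_up−V_dn)/(S_up−S_dn) = (24.2718−10.8356)/(246.5600−143.5200) = 0.1304. V = [p*·24.2718 + (1−p*)·10.8356]/1.03 = 16.3436. B = V − Δ·S = -7.6496.
Root portfolio cost Δ·184+B reproduces V0=16.3436.

(0,0): Delta=0.1304 Bond=-7.6496
(1,0): Delta=0.3111 Bond=-33.8072
(1,1): Delta=0.0000 Bond=24.2718
V0=16.3436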